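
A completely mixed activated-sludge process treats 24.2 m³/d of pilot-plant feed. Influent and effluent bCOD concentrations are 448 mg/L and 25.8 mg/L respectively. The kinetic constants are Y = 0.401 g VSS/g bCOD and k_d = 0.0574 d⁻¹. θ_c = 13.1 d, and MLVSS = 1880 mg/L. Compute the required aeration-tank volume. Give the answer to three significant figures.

V ≈ 16.3 m³

Rearranging the biomass balance for a CMAS with decay, V = Y·Q·ΔS·θ_c / [X·(1+k_d θ_c)] = 0.401 × 24.2 × (448 − 25.8) × 13.1 / [1880 × (1 + 0.0574 × 13.1)] = 5.37×10^4 / 3294 = 16.30 m³.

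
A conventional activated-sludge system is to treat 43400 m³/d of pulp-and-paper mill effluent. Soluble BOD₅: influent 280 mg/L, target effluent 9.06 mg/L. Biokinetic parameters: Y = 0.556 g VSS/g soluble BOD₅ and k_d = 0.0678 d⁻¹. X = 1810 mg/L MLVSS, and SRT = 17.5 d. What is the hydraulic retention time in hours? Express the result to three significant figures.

Rearranging the biomass balance for a CMAS with decay, V = Y·Q·ΔS·θ_c / [X·(1+k_d θ_c)] = 0.556 × 43400 × (280 − 9.06) × 17.5 / [1810 × (1 + 0.0678 × 17.5)] = 1.14×10^8 / 3958 = 28910 m³.
Hydraulic retention time τ = V/Q = 28910 / 43400 = 0.6661 d = 15.99 h.

τ ≈ 16.0 h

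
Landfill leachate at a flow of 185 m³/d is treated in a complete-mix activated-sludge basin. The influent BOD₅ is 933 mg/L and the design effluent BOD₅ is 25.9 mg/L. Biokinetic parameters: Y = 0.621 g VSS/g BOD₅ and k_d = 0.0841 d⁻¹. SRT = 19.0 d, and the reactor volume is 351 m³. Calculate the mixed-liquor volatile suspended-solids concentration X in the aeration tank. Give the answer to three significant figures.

X = Y·Q·ΔS·θ_c / [V·(1 + k_d θ_c)] = 0.621 × 185 × (933 − 25.9) × 19.0 / [351 × (1 + 0.0841 × 19.0)] = 2171 mg/L.

X ≈ 2170 mg/L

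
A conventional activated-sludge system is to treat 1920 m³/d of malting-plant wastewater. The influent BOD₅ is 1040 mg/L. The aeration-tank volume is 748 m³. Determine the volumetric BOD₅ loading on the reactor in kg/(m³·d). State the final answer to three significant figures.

L_v ≈ 2.67 kg BOD₅/(m³·d)

L_v = Q S₀ / V = 1920 × 1040 × 10⁻³ / 748.0 = 2.670 kg/(m³·d).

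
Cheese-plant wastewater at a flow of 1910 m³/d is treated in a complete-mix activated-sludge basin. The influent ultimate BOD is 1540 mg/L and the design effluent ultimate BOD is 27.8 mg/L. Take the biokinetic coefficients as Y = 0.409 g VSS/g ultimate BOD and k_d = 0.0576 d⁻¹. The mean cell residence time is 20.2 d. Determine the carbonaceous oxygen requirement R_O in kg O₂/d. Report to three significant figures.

R_O ≈ 2110 kg O₂/d

Observed yield with endogenous decay: Y_obs = Y / (1 + k_d·θ_c) = 0.409 / (1 + 0.0576 × 20.2) = 0.409 / 2.164 = 0.1890 g VSS/g ultimate BOD.
Substrate removed = Q·(S₀ − S) = 1910 m³/d × (1540 − 27.8) g/m³ = 2.89×10^6 g/d = 2888 kg/d.
Biomass synthesised: P_X = Y_obs × 2888 = 546.0 kg VSS/d.
R_O = Q·(S₀ − S) − 1.42·P_X = 2888 − 1.42 × 546.0 = 2113 kg O₂/d.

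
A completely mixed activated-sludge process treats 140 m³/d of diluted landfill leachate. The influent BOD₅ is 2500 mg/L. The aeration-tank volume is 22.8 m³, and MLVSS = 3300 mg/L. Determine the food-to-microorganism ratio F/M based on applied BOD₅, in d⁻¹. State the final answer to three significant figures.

F/M = applied load / biomass = Q·S₀/(V·X) = 140 × 2500 / (22.80 × 3300) = 4.652 d⁻¹.

F/M ≈ 4.65 d⁻¹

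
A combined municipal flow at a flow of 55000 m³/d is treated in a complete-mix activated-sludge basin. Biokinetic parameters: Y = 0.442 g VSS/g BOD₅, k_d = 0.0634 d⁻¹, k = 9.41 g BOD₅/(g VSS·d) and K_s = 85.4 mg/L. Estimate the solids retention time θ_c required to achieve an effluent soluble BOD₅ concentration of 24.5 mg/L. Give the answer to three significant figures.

From 1/θ_c = Y·k·S/(K_s + S) − k_d: Y·k·S/(K_s+S) = 0.442 × 9.41 × 24.5 / (85.4 + 24.5) = 0.9272 d⁻¹.
θ_c = 1/(μ − k_d) = 1/(0.9272 − 0.0634) = 1/0.8638 = 1.158 d.

θ_c ≈ 1.16 d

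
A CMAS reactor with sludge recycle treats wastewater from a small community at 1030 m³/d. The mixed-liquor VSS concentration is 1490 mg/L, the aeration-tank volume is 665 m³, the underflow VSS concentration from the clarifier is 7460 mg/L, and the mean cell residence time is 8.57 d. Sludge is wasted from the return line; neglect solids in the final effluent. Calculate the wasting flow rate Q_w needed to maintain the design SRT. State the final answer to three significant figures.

θ_c = V·X/(Q_w·X_r) when wasting from the recycle, so Q_w = V·X/(θ_c·X_r) = 665.0 × 1490 / (8.57 × 7460) = 15.50 m³/d.

Q_w ≈ 15.5 m³/d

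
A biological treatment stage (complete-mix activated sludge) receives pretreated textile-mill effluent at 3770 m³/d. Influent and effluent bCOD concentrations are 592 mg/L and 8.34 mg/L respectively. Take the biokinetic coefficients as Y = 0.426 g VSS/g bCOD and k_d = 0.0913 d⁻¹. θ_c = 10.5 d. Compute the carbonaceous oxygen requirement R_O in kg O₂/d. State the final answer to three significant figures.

The observed yield is Y_obs = Y/(1 + k_d·θ_c) = 0.426 / (1 + 0.0913 × 10.5) = 0.426 / 1.959 = 0.2175 g VSS per g bCOD removed.
Q·(S₀ − S) = 3770 × (592 − 8.34) × 10⁻³ = 2200 kg/d removed.
Net sludge production P_X = 0.2175 × 2200 = 478.6 kg VSS/d.
R_O = Q·ΔS − 1.42 P_X = 2200 − 679.6 = 1521 kg O₂/d.

R_O ≈ 1520 kg O₂/d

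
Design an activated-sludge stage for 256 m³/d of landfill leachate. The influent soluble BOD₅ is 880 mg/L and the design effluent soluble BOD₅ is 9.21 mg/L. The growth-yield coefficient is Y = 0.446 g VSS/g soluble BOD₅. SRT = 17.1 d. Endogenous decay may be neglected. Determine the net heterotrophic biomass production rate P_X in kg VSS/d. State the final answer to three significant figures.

P_X ≈ 99.4 kg VSS/d

No decay correction is needed, so Y_obs = Y = 0.446.
Mass of soluble BOD₅ removed per day: Q(S₀ − S) = 256 × 870.8 g/m³ = 222.9 kg/d.
So the net sludge growth is P_X = 0.4460 × 222.9 = 99.42 kg VSS/d.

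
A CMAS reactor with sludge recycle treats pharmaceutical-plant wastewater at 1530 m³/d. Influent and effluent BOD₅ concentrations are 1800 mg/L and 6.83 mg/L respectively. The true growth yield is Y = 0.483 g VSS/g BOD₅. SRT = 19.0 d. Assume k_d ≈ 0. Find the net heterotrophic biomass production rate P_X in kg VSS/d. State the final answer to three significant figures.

P_X ≈ 1330 kg VSS/d

With endogenous decay neglected, the observed yield equals the true yield: Y_obs = Y = 0.483 g VSS/g BOD₅.
ΔS = 1800 − 6.83 = 1793 mg/L, so the substrate removal rate is 1530 × 1793/1000 = 2744 kg BOD₅/d.
P_X = Y_obs · Q(S₀ − S) = 0.4830 × 2744 = 1325 kg VSS/d.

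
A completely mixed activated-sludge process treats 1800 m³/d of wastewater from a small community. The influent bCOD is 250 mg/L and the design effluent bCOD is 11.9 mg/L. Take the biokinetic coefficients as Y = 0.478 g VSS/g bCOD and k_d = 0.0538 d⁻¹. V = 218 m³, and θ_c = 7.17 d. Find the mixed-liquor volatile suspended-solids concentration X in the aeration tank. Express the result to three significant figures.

X ≈ 4860 mg/L

Solving the biomass balance for X: X = Y Q (S₀−S) θ_c / [V (1+k_d θ_c)] = 0.478 × 1800 × (250 − 11.9) × 7.17 / [218 × (1 + 0.0538 × 7.17)] = 4862 mg/L.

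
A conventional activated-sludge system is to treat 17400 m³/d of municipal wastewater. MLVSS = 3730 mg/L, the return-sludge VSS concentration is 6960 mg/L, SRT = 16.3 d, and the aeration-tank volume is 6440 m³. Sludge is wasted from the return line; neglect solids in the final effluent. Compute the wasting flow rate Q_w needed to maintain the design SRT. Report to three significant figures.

Q_w ≈ 212 m³/d

θ_c = V·X/(Q_w·X_r) when wasting from the recycle, so Q_w = V·X/(θ_c·X_r) = 6440 × 3730 / (16.3 × 6960) = 211.7 m³/d.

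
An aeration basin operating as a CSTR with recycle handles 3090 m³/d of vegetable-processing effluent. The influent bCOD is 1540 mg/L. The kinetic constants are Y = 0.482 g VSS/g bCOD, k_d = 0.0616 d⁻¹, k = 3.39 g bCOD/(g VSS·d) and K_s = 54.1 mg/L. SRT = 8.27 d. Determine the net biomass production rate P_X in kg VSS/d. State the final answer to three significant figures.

From the Monod/SRT balance for a CMAS, S = K_s·(1+k_d θ_c)/[θ_c·(Y k − k_d) − 1] = 54.1 × (1 + 0.0616 × 8.27) / [8.27 × (0.482 × 3.39 − 0.0616) − 1] = 81.66 / 12.00 = 6.803 mg/L.
Observed yield with endogenous decay: Y_obs = Y / (1 + k_d·θ_c) = 0.482 / (1 + 0.0616 × 8.27) = 0.482 / 1.509 = 0.3193 g VSS/g bCOD.
Mass of bCOD removed per day: Q(S₀ − S) = 3090 × 1533 g/m³ = 4738 kg/d.
So the net sludge growth is P_X = 0.3193 × 4738 = 1513 kg VSS/d.

P_X ≈ 1510 kg VSS/d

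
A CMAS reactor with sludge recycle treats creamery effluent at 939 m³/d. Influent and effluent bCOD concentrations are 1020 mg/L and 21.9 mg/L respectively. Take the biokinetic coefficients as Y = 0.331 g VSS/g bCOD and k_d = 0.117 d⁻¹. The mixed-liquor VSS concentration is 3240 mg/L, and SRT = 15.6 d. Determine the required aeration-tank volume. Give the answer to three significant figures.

V ≈ 529 m³

From the SRT design equation V = Y Q (S₀−S) θ_c / [X (1 + k_d θ_c)] = 0.331 × 939 × (1020 − 21.9) × 15.6 / [3240 × (1 + 0.117 × 15.6)] = 4.84×10^6 / 9154 = 528.7 m³.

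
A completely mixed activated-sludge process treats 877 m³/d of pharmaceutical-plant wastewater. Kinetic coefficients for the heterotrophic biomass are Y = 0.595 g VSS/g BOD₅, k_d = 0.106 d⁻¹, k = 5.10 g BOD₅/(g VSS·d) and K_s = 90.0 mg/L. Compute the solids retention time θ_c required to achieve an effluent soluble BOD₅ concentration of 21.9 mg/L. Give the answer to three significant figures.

θ_c ≈ 2.05 d

At the target effluent, Y k S/(K_s+S) = 0.595×5.10×21.9/111.9 = 0.5939 d⁻¹.
Then 1/θ_c = μ − k_d = 0.5939 − 0.106 = 0.4879 d⁻¹, giving θ_c = 2.050 d.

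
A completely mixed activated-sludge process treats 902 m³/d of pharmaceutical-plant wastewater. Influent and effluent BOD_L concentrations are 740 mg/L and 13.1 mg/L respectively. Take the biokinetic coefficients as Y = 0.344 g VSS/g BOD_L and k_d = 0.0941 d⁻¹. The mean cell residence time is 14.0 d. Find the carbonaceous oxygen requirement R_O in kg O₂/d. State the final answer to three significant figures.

R_O ≈ 517 kg O₂/d

Correct the yield for decay: Y_obs = Y/(1 + k_d θ_c) = 0.344 / (1 + 0.0941 × 14.0) = 0.344 / 2.317 = 0.1484.
ΔS = 740 − 13.1 = 726.9 mg/L, so the substrate removal rate is 902 × 726.9/1000 = 655.7 kg BOD_L/d.
Net sludge production P_X = 0.1484 × 655.7 = 97.33 kg VSS/d.
Carbonaceous O₂ demand = substrate oxidised − cell-mass equivalent = 655.7 − 1.42 × 97.33 = 517.5 kg O₂/d.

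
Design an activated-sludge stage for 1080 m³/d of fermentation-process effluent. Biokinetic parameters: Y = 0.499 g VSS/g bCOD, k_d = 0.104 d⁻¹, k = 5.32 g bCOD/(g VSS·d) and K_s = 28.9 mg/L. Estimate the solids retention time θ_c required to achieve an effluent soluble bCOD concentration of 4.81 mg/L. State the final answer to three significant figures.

From 1/θ_c = Y·k·S/(K_s + S) − k_d: Y·k·S/(K_s+S) = 0.499 × 5.32 × 4.81 / (28.9 + 4.81) = 0.3788 d⁻¹.
1/θ_c = 0.3788 − 0.104 = 0.2748 d⁻¹, so θ_c = 3.639 d.

θ_c ≈ 3.64 d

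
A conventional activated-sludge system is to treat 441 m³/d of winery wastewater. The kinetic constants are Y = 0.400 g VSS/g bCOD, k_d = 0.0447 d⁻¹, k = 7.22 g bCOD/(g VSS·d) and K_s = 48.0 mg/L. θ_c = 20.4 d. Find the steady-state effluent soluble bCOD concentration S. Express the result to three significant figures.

S ≈ 1.61 mg/L

Effluent substrate depends only on kinetics and SRT: S = K_s(1 + k_d θ_c) / [θ_c(Yk − k_d) − 1] = 48.0 × (1 + 0.0447 × 20.4) / [20.4 × (0.400 × 7.22 − 0.0447) − 1] = 91.77 / 57.00 = 1.610 mg/L.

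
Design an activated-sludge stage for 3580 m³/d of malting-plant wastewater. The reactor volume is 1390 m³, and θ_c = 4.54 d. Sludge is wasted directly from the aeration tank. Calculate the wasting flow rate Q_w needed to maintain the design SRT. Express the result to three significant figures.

Q_w ≈ 306 m³/d

For wasting at MLVSS concentration, Q_w = V/θ_c = 1390/4.54 = 306.2 m³/d.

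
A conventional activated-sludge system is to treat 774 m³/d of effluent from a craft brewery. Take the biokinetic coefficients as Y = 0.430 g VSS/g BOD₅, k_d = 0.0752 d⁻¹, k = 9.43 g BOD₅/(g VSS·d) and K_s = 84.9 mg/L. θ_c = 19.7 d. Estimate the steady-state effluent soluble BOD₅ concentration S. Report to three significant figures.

For a completely mixed reactor with recycle the Lawrence–McCarty relation gives S = K_s·(1 + k_d·θ_c) / [θ_c·(Y·k − k_d) − 1] = 84.9 × (1 + 0.0752 × 19.7) / [19.7 × (0.430 × 9.43 − 0.0752) − 1] = 210.7 / 77.40 = 2.722 mg/L.

S ≈ 2.72 mg/L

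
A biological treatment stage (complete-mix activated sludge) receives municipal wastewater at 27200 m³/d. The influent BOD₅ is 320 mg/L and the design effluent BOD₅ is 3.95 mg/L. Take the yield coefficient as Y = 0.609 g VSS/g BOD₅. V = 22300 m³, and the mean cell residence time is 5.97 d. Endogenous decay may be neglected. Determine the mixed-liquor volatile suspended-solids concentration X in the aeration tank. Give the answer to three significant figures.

Without decay, X = Y Q (S₀−S) θ_c / V = 0.609 × 27200 × (320 − 3.95) × 5.97 / 22300 = 1402 mg/L.

X ≈ 1400 mg/L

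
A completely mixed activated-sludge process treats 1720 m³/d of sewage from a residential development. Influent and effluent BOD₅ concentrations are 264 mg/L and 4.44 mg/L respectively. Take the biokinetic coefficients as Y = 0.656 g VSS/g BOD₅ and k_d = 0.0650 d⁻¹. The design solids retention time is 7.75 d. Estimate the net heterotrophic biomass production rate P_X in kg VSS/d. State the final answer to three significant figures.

The observed yield is Y_obs = Y/(1 + k_d·θ_c) = 0.656 / (1 + 0.0650 × 7.75) = 0.656 / 1.504 = 0.4362 g VSS per g BOD₅ removed.
Q·(S₀ − S) = 1720 × (264 − 4.44) × 10⁻³ = 446.4 kg/d removed.
So the net sludge growth is P_X = 0.4362 × 446.4 = 194.8 kg VSS/d.

P_X ≈ 195 kg VSS/d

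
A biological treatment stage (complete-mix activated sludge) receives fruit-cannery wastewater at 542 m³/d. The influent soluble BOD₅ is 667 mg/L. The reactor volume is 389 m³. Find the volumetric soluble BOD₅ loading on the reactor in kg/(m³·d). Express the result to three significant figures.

L_v = Q S₀ / V = 542 × 667 × 10⁻³ / 389.0 = 0.9293 kg/(m³·d).

L_v ≈ 0.929 kg soluble BOD₅/(m³·d)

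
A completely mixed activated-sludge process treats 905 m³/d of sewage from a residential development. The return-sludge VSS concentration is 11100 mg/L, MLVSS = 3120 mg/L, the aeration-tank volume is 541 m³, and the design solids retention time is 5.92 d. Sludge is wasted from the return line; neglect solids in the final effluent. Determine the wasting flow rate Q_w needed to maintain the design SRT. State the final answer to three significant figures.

Q_w ≈ 25.7 m³/d

θ_c = V·X/(Q_w·X_r) when wasting from the recycle, so Q_w = V·X/(θ_c·X_r) = 541.0 × 3120 / (5.92 × 11100) = 25.69 m³/d.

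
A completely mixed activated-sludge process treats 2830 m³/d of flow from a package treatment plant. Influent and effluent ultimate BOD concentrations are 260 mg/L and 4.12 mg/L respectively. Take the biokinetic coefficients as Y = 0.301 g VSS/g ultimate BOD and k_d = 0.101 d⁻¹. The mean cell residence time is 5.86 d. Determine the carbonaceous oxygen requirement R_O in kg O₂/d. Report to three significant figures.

R_O ≈ 530 kg O₂/d

Correct the yield for decay: Y_obs = Y/(1 + k_d θ_c) = 0.301 / (1 + 0.101 × 5.86) = 0.301 / 1.592 = 0.1891.
ΔS = 260 − 4.12 = 255.9 mg/L, so the substrate removal rate is 2830 × 255.9/1000 = 724.1 kg ultimate BOD/d.
P_X = Y_obs·Q·(S₀ − S) = 0.1891 × 724.1 = 136.9 kg VSS/d.
R_O = Q·(S₀ − S) − 1.42·P_X = 724.1 − 1.42 × 136.9 = 529.7 kg O₂/d.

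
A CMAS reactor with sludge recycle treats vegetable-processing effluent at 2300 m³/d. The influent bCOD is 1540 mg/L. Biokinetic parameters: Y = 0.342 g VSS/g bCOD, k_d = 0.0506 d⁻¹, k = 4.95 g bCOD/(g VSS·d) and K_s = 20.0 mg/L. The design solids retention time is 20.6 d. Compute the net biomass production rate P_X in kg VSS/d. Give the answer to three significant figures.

P_X ≈ 593 kg VSS/d

For a completely mixed reactor with recycle the Lawrence–McCarty relation gives S = K_s·(1 + k_d·θ_c) / [θ_c·(Y·k − k_d) − 1] = 20.0 × (1 + 0.0506 × 20.6) / [20.6 × (0.342 × 4.95 − 0.0506) − 1] = 40.85 / 32.83 = 1.244 mg/L.
The observed yield is Y_obs = Y/(1 + k_d·θ_c) = 0.342 / (1 + 0.0506 × 20.6) = 0.342 / 2.042 = 0.1675 g VSS per g bCOD removed.
Q·(S₀ − S) = 2300 × (1540 − 1.24) × 10⁻³ = 3539 kg/d removed.
Net biomass production P_X = Y_obs × Q·(S₀ − S) = 0.1675 × 3539 = 592.6 kg VSS/d.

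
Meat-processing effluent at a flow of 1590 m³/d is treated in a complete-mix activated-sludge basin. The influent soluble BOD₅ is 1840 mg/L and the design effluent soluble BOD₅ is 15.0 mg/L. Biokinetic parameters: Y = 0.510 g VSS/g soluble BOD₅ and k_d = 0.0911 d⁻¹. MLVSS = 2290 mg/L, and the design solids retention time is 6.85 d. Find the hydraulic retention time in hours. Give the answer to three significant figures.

τ ≈ 41.1 h

Rearranging the biomass balance for a CMAS with decay, V = Y·Q·ΔS·θ_c / [X·(1+k_d θ_c)] = 0.510 × 1590 × (1840 − 15.0) × 6.85 / [2290 × (1 + 0.0911 × 6.85)] = 1.01×10^7 / 3719 = 2726 m³.
Hydraulic retention time τ = V/Q = 2726 / 1590 = 1.714 d = 41.14 h.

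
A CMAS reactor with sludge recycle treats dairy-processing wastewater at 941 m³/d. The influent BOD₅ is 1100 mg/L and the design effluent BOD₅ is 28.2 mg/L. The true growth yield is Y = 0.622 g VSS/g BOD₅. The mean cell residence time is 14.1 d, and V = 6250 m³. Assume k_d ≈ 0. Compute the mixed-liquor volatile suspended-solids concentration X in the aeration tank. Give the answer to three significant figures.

X ≈ 1420 mg/L

X = Y·Q·ΔS·θ_c / V = 0.622 × 941 × (1100 − 28.2) × 14.1 / 6250 = 1415 mg/L.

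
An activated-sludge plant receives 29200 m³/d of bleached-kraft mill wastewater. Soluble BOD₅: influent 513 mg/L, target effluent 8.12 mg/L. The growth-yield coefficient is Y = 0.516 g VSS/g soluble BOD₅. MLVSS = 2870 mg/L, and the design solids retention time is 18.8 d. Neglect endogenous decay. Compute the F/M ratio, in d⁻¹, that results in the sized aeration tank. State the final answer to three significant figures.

With k_d = 0 the design equation reduces to V = Y Q (S₀−S) θ_c / X = 0.516 × 29200 × (513 − 8.12) × 18.8 / 2870 = 49831 m³.
F/M = Q·S₀ / (V·X) = 29200 × 513 / (49831 × 2870) = 0.1047 g soluble BOD₅·(g VSS·d)⁻¹.

F/M ≈ 0.105 d⁻¹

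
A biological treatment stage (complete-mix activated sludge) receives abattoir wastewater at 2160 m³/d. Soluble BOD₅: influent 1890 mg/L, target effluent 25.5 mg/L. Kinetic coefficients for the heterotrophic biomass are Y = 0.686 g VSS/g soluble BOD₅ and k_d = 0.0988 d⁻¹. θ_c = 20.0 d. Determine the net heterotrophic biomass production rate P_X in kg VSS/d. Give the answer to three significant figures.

P_X ≈ 928 kg VSS/d

Correct the yield for decay: Y_obs = Y/(1 + k_d θ_c) = 0.686 / (1 + 0.0988 × 20.0) = 0.686 / 2.976 = 0.2305.
Substrate removed = Q·(S₀ − S) = 2160 m³/d × (1890 − 25.5) g/m³ = 4.03×10^6 g/d = 4027 kg/d.
P_X = Y_obs · Q(S₀ − S) = 0.2305 × 4027 = 928.3 kg VSS/d.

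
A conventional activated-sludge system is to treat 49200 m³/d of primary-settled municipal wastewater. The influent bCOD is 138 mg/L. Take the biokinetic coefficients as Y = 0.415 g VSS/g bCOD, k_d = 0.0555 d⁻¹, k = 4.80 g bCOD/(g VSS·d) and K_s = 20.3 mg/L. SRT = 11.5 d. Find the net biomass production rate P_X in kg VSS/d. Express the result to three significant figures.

P_X ≈ 1700 kg VSS/d

For a completely mixed reactor with recycle the Lawrence–McCarty relation gives S = K_s·(1 + k_d·θ_c) / [θ_c·(Y·k − k_d) − 1] = 20.3 × (1 + 0.0555 × 11.5) / [11.5 × (0.415 × 4.80 − 0.0555) − 1] = 33.26 / 21.27 = 1.564 mg/L.
Y_obs = Y / (1 + k_d θ_c) = 0.415 / (1 + 0.0555 × 11.5) = 0.415 / 1.638 = 0.2533.
Substrate removed = Q·(S₀ − S) = 49200 m³/d × (138 − 1.56) g/m³ = 6.71×10^6 g/d = 6713 kg/d.
Net biomass production P_X = Y_obs × Q·(S₀ − S) = 0.2533 × 6713 = 1700 kg VSS/d.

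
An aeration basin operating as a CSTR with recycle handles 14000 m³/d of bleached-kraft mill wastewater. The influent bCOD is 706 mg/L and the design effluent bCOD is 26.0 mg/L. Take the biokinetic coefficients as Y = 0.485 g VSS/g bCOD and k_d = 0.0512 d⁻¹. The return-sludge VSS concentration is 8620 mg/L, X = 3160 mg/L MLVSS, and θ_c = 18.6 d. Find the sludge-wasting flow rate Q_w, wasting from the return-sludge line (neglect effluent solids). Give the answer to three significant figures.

Steady-state biomass mass balance: V·X·(1 + k_d·θ_c) = Y·Q·(S₀ − S)·θ_c, so V = 0.485 × 14000 × (706 − 26.0) × 18.6 / [3160 × (1 + 0.0512 × 18.6)] = 8.59×10^7 / 6169 = 13920 m³.
Q_w = (V·X)/(θ_c X_r) = 13920 × 3160 / (18.6 × 8620) = 274.4 m³/d.

Q_w ≈ 274 m³/d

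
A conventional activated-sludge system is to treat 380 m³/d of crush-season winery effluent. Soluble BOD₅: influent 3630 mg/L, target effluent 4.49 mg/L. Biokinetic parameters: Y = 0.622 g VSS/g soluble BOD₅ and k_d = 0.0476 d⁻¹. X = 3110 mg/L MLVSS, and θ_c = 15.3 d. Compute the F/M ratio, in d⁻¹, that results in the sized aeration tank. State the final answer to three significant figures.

Rearranging the biomass balance for a CMAS with decay, V = Y·Q·ΔS·θ_c / [X·(1+k_d θ_c)] = 0.622 × 380 × (3630 − 4.49) × 15.3 / [3110 × (1 + 0.0476 × 15.3)] = 1.31×10^7 / 5375 = 2439 m³.
Food-to-microorganism ratio F/M = Q S₀ / (V X) = 380 × 3630 / (2439 × 3110) = 0.1818 d⁻¹.

F/M ≈ 0.182 d⁻¹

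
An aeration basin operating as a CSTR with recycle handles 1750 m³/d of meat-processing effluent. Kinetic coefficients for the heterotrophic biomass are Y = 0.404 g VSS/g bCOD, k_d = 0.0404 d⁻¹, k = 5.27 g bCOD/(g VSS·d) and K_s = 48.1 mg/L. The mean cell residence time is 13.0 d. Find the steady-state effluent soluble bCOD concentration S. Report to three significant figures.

S ≈ 2.81 mg/L

For a completely mixed reactor with recycle the Lawrence–McCarty relation gives S = K_s·(1 + k_d·θ_c) / [θ_c·(Y·k − k_d) − 1] = 48.1 × (1 + 0.0404 × 13.0) / [13.0 × (0.404 × 5.27 − 0.0404) − 1] = 73.36 / 26.15 = 2.805 mg/L.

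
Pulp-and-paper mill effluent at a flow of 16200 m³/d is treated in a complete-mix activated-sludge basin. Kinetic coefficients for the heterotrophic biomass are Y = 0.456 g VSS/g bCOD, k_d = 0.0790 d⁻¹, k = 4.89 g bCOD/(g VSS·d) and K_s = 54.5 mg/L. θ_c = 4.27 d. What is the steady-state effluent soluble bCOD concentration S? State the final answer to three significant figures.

S ≈ 8.91 mg/L

From the Monod/SRT balance for a CMAS, S = K_s·(1+k_d θ_c)/[θ_c·(Y k − k_d) − 1] = 54.5 × (1 + 0.0790 × 4.27) / [4.27 × (0.456 × 4.89 − 0.0790) − 1] = 72.88 / 8.184 = 8.906 mg/L.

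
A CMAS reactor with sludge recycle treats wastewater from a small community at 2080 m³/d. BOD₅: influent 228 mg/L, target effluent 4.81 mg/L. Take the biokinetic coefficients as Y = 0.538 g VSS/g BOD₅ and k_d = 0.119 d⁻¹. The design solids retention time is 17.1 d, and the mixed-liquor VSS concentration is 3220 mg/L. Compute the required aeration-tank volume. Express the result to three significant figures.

V ≈ 437 m³

From the SRT design equation V = Y Q (S₀−S) θ_c / [X (1 + k_d θ_c)] = 0.538 × 2080 × (228 − 4.81) × 17.1 / [3220 × (1 + 0.119 × 17.1)] = 4.27×10^6 / 9772 = 437.0 m³.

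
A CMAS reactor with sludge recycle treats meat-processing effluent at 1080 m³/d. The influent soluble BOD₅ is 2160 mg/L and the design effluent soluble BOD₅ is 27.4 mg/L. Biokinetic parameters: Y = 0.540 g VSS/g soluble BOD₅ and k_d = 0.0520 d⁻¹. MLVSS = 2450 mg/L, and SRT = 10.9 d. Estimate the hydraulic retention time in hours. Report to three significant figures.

From the SRT design equation V = Y Q (S₀−S) θ_c / [X (1 + k_d θ_c)] = 0.540 × 1080 × (2160 − 27.4) × 10.9 / [2450 × (1 + 0.0520 × 10.9)] = 1.36×10^7 / 3839 = 3532 m³.
HRT = V/Q = 3532 m³ / 1080 m³·d⁻¹ = 3.270 d × 24 = 78.48 h.

τ ≈ 78.5 h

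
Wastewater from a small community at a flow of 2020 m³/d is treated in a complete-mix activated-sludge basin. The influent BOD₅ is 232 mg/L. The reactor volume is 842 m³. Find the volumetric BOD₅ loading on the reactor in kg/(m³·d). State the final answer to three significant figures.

L_v ≈ 0.557 kg BOD₅/(m³·d)

L_v = Q S₀ / V = 2020 × 232 × 10⁻³ / 842.0 = 0.5566 kg/(m³·d).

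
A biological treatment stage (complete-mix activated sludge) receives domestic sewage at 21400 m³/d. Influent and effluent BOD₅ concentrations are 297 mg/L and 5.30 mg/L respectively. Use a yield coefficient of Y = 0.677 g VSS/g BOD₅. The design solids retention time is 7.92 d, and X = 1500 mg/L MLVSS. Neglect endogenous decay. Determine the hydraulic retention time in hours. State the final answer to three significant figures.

Biomass mass balance (decay neglected): V·X = Y·Q·(S₀ − S)·θ_c, so V = 0.677 × 21400 × (297 − 5.30) × 7.92 / 1500 = 22314 m³.
τ = V/Q = 22314/21400 = 1.043 d, or 25.02 h.

τ ≈ 25.0 h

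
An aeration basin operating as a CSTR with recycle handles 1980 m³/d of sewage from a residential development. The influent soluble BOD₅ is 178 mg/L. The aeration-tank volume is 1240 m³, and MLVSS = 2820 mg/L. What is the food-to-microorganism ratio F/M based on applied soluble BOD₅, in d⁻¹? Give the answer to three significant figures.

F/M ≈ 0.101 d⁻¹

F/M = applied load / biomass = Q·S₀/(V·X) = 1980 × 178 / (1240 × 2820) = 0.1008 d⁻¹.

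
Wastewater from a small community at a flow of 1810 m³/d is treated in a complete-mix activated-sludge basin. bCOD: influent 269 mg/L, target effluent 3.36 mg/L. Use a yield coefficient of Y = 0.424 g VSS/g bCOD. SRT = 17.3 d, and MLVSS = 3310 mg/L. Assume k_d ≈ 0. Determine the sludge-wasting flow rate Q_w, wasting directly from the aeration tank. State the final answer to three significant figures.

Q_w ≈ 61.6 m³/d

V·X = Y·Q·ΔS·θ_c gives V = 0.424 × 1810 × (269 − 3.36) × 17.3 / 3310 = 1066 m³.
Wasting from the aeration tank: Q_w = V / θ_c = 1066 / 17.3 = 61.59 m³/d.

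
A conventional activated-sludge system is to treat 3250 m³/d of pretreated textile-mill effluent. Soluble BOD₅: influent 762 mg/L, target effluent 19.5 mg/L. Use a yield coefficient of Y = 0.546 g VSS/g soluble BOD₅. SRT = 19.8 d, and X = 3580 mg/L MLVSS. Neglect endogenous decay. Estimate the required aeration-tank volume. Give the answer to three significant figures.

V ≈ 7290 m³

With k_d = 0 the design equation reduces to V = Y Q (S₀−S) θ_c / X = 0.546 × 3250 × (762 − 19.5) × 19.8 / 3580 = 7287 m³.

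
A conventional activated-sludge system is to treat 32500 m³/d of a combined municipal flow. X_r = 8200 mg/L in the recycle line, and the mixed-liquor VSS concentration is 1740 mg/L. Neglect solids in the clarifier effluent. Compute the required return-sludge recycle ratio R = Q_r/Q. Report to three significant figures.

R = Q_r/Q = X/(X_r − X) = 1740 / (8200 − 1740) = 0.2693.

R ≈ 0.269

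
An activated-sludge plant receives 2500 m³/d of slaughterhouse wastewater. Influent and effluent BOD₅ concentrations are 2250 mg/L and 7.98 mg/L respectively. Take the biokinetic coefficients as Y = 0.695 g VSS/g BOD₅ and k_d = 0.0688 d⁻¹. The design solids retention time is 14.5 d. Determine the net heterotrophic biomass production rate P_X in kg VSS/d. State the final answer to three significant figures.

P_X ≈ 1950 kg VSS/d

Correct the yield for decay: Y_obs = Y/(1 + k_d θ_c) = 0.695 / (1 + 0.0688 × 14.5) = 0.695 / 1.998 = 0.3479.
ΔS = 2250 − 7.98 = 2242 mg/L, so the substrate removal rate is 2500 × 2242/1000 = 5605 kg BOD₅/d.
P_X = Y_obs · Q(S₀ − S) = 0.3479 × 5605 = 1950 kg VSS/d.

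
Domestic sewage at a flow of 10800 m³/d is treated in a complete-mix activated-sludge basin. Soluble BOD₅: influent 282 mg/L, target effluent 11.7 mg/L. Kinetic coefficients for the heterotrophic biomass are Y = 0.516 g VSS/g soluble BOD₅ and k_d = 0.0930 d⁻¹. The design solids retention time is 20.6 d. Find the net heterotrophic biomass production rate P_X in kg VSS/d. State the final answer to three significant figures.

The observed yield is Y_obs = Y/(1 + k_d·θ_c) = 0.516 / (1 + 0.0930 × 20.6) = 0.516 / 2.916 = 0.1770 g VSS per g soluble BOD₅ removed.
Substrate removed = Q·(S₀ − S) = 10800 m³/d × (282 − 11.7) g/m³ = 2.92×10^6 g/d = 2919 kg/d.
Net biomass production P_X = Y_obs × Q·(S₀ − S) = 0.1770 × 2919 = 516.6 kg VSS/d.

P_X ≈ 517 kg VSS/d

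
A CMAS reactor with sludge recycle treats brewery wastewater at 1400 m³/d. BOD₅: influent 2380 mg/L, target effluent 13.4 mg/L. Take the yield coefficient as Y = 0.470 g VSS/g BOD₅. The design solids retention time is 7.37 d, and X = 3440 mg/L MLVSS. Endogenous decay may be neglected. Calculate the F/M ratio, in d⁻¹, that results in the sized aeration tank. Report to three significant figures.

Biomass mass balance (decay neglected): V·X = Y·Q·(S₀ − S)·θ_c, so V = 0.470 × 1400 × (2380 − 13.4) × 7.37 / 3440 = 3336 m³.
F/M = applied load / biomass = Q·S₀/(V·X) = 1400 × 2380 / (3336 × 3440) = 0.2903 d⁻¹.

F/M ≈ 0.290 d⁻¹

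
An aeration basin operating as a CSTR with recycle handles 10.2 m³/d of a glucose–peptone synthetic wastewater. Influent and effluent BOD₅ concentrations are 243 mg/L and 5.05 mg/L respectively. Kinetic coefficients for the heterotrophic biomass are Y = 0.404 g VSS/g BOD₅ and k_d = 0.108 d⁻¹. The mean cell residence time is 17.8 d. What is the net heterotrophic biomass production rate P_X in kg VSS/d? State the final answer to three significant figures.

P_X ≈ 0.336 kg VSS/d

Correct the yield for decay: Y_obs = Y/(1 + k_d θ_c) = 0.404 / (1 + 0.108 × 17.8) = 0.404 / 2.922 = 0.1382.
ΔS = 243 − 5.05 = 237.9 mg/L, so the substrate removal rate is 10.2 × 237.9/1000 = 2.427 kg BOD₅/d.
P_X = Y_obs · Q(S₀ − S) = 0.1382 × 2.427 = 0.3355 kg VSS/d.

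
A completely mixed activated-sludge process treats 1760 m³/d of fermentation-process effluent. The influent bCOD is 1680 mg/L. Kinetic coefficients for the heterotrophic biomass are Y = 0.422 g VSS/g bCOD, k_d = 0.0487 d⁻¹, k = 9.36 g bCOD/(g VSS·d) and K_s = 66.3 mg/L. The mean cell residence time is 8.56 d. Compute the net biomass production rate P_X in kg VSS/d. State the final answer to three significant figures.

P_X ≈ 879 kg VSS/d

For a completely mixed reactor with recycle the Lawrence–McCarty relation gives S = K_s·(1 + k_d·θ_c) / [θ_c·(Y·k − k_d) − 1] = 66.3 × (1 + 0.0487 × 8.56) / [8.56 × (0.422 × 9.36 − 0.0487) − 1] = 93.94 / 32.39 = 2.900 mg/L.
Y_obs = Y / (1 + k_d θ_c) = 0.422 / (1 + 0.0487 × 8.56) = 0.422 / 1.417 = 0.2978.
Q·(S₀ − S) = 1760 × (1680 − 2.90) × 10⁻³ = 2952 kg/d removed.
So the net sludge growth is P_X = 0.2978 × 2952 = 879.1 kg VSS/d.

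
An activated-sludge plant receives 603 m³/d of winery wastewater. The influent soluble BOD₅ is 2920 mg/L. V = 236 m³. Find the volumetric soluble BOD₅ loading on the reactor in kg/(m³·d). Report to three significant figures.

L_v ≈ 7.46 kg soluble BOD₅/(m³·d)

L_v = Q S₀ / V = 603 × 2920 × 10⁻³ / 236.0 = 7.461 kg/(m³·d).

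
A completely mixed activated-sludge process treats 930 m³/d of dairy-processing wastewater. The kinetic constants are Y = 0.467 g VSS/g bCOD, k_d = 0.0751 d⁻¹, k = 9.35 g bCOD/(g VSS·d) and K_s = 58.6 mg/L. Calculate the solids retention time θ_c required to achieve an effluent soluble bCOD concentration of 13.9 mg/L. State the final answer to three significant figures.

θ_c ≈ 1.31 d

From 1/θ_c = Y·k·S/(K_s + S) − k_d: Y·k·S/(K_s+S) = 0.467 × 9.35 × 13.9 / (58.6 + 13.9) = 0.8372 d⁻¹.
θ_c = 1/(μ − k_d) = 1/(0.8372 − 0.0751) = 1/0.7621 = 1.312 d.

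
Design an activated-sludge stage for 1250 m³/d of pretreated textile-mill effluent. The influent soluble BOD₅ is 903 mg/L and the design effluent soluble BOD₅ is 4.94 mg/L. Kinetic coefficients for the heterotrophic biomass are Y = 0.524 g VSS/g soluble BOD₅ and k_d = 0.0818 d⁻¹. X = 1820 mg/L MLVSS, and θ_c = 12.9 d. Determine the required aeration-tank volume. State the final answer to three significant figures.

From the SRT design equation V = Y Q (S₀−S) θ_c / [X (1 + k_d θ_c)] = 0.524 × 1250 × (903 − 4.94) × 12.9 / [1820 × (1 + 0.0818 × 12.9)] = 7.59×10^6 / 3741 = 2029 m³.

V ≈ 2030 m³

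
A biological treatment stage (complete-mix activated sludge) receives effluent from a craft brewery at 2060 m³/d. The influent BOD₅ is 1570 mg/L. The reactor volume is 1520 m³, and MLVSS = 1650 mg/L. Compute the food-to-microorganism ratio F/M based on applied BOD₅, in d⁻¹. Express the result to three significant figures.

F/M = applied load / biomass = Q·S₀/(V·X) = 2060 × 1570 / (1520 × 1650) = 1.290 d⁻¹.

F/M ≈ 1.29 d⁻¹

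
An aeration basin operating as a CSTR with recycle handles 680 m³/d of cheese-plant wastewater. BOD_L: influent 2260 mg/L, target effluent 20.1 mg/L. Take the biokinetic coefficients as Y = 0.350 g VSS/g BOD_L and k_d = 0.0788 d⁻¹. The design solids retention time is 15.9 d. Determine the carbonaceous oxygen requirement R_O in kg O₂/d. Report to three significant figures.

The observed yield is Y_obs = Y/(1 + k_d·θ_c) = 0.350 / (1 + 0.0788 × 15.9) = 0.350 / 2.253 = 0.1554 g VSS per g BOD_L removed.
Substrate removed = Q·(S₀ − S) = 680 m³/d × (2260 − 20.1) g/m³ = 1.52×10^6 g/d = 1523 kg/d.
Biomass synthesised: P_X = Y_obs × 1523 = 236.6 kg VSS/d.
R_O = Q·(S₀ − S) − 1.42·P_X = 1523 − 1.42 × 236.6 = 1187 kg O₂/d.

R_O ≈ 1190 kg O₂/d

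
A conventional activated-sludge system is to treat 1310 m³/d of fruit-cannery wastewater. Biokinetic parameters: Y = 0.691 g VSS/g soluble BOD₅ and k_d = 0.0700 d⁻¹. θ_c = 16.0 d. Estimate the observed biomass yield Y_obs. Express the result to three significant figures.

Y_obs ≈ 0.326 g VSS/g soluble BOD₅

The observed yield is Y_obs = Y/(1 + k_d·θ_c) = 0.691 / (1 + 0.0700 × 16.0) = 0.691 / 2.120 = 0.3259 g VSS per g soluble BOD₅ removed.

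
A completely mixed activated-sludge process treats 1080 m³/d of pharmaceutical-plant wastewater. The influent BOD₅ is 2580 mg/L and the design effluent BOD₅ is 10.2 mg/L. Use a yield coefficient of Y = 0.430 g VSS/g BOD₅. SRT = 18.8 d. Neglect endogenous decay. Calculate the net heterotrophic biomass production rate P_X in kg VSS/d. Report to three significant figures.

P_X ≈ 1190 kg VSS/d

No decay correction is needed, so Y_obs = Y = 0.430.
Mass of BOD₅ removed per day: Q(S₀ − S) = 1080 × 2570 g/m³ = 2775 kg/d.
Biomass produced: P_X = Y_obs·Q·ΔS = 0.4300 × 2775 ≈ 1193 kg VSS/d.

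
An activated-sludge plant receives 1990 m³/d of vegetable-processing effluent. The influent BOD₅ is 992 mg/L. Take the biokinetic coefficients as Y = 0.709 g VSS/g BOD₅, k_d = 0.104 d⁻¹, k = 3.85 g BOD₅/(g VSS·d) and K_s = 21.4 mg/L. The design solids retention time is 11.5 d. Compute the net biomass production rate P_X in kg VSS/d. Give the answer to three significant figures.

P_X ≈ 636 kg VSS/d

For a completely mixed reactor with recycle the Lawrence–McCarty relation gives S = K_s·(1 + k_d·θ_c) / [θ_c·(Y·k − k_d) − 1] = 21.4 × (1 + 0.104 × 11.5) / [11.5 × (0.709 × 3.85 − 0.104) − 1] = 46.99 / 29.19 = 1.610 mg/L.
The observed yield is Y_obs = Y/(1 + k_d·θ_c) = 0.709 / (1 + 0.104 × 11.5) = 0.709 / 2.196 = 0.3229 g VSS per g BOD₅ removed.
Q·(S₀ − S) = 1990 × (992 − 1.61) × 10⁻³ = 1971 kg/d removed.
P_X = Y_obs · Q(S₀ − S) = 0.3229 × 1971 = 636.3 kg VSS/d.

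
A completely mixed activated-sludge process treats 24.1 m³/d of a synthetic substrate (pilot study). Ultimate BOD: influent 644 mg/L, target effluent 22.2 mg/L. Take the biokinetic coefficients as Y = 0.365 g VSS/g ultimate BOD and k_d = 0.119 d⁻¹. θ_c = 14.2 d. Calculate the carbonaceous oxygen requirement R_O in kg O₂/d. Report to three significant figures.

Y_obs = Y / (1 + k_d θ_c) = 0.365 / (1 + 0.119 × 14.2) = 0.365 / 2.690 = 0.1357.
Q·(S₀ − S) = 24.1 × (644 − 22.2) × 10⁻³ = 14.99 kg/d removed.
P_X = Y_obs·Q·(S₀ − S) = 0.1357 × 14.99 = 2.033 kg VSS/d.
R_O = Q·ΔS − 1.42 P_X = 14.99 − 2.888 = 12.10 kg O₂/d.

R_O ≈ 12.1 kg O₂/d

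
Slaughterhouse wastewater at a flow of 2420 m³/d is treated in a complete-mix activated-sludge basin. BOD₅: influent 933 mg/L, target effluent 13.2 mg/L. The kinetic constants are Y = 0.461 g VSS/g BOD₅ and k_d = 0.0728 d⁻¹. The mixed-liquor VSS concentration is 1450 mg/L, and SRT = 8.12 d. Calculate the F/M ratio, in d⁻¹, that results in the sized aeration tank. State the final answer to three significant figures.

Rearranging the biomass balance for a CMAS with decay, V = Y·Q·ΔS·θ_c / [X·(1+k_d θ_c)] = 0.461 × 2420 × (933 − 13.2) × 8.12 / [1450 × (1 + 0.0728 × 8.12)] = 8.33×10^6 / 2307 = 3612 m³.
Food-to-microorganism ratio F/M = Q S₀ / (V X) = 2420 × 933 / (3612 × 1450) = 0.4312 d⁻¹.

F/M ≈ 0.431 d⁻¹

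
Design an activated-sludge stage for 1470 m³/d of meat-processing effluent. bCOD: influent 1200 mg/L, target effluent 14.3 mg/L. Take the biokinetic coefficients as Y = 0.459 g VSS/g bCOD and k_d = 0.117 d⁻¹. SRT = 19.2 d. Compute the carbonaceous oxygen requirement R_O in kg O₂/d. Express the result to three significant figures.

R_O ≈ 1390 kg O₂/d

Correct the yield for decay: Y_obs = Y/(1 + k_d θ_c) = 0.459 / (1 + 0.117 × 19.2) = 0.459 / 3.246 = 0.1414.
Substrate removed = Q·(S₀ − S) = 1470 m³/d × (1200 − 14.3) g/m³ = 1.74×10^6 g/d = 1743 kg/d.
Net sludge production P_X = 0.1414 × 1743 = 246.4 kg VSS/d.
R_O = Q·ΔS − 1.42 P_X = 1743 − 349.9 = 1393 kg O₂/d.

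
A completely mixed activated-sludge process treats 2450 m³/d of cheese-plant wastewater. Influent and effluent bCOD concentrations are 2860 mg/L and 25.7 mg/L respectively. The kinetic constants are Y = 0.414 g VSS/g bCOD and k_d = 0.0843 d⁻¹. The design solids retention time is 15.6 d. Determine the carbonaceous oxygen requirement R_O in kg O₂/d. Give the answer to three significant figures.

Observed yield with endogenous decay: Y_obs = Y / (1 + k_d·θ_c) = 0.414 / (1 + 0.0843 × 15.6) = 0.414 / 2.315 = 0.1788 g VSS/g bCOD.
Q·(S₀ − S) = 2450 × (2860 − 25.7) × 10⁻³ = 6944 kg/d removed.
Net sludge production P_X = 0.1788 × 6944 = 1242 kg VSS/d.
R_O = Q·(S₀ − S) − 1.42·P_X = 6944 − 1.42 × 1242 = 5181 kg O₂/d.

R_O ≈ 5180 kg O₂/d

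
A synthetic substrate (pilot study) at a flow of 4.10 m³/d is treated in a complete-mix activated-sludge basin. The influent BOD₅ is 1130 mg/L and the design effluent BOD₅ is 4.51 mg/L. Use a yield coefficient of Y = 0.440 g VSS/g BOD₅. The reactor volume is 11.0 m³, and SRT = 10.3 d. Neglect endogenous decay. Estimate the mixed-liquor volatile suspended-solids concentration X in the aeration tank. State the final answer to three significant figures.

X ≈ 1900 mg/L

X = Y·Q·ΔS·θ_c / V = 0.440 × 4.10 × (1130 − 4.51) × 10.3 / 11.0 = 1901 mg/L.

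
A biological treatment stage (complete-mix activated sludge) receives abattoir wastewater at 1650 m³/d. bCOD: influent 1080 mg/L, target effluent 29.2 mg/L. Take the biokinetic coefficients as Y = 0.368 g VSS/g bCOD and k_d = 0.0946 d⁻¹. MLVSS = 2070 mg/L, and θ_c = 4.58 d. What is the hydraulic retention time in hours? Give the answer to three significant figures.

τ ≈ 14.3 h

Rearranging the biomass balance for a CMAS with decay, V = Y·Q·ΔS·θ_c / [X·(1+k_d θ_c)] = 0.368 × 1650 × (1080 − 29.2) × 4.58 / [2070 × (1 + 0.0946 × 4.58)] = 2.92×10^6 / 2967 = 985.0 m³.
τ = V/Q = 985.0/1650 = 0.5969 d, or 14.33 h.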